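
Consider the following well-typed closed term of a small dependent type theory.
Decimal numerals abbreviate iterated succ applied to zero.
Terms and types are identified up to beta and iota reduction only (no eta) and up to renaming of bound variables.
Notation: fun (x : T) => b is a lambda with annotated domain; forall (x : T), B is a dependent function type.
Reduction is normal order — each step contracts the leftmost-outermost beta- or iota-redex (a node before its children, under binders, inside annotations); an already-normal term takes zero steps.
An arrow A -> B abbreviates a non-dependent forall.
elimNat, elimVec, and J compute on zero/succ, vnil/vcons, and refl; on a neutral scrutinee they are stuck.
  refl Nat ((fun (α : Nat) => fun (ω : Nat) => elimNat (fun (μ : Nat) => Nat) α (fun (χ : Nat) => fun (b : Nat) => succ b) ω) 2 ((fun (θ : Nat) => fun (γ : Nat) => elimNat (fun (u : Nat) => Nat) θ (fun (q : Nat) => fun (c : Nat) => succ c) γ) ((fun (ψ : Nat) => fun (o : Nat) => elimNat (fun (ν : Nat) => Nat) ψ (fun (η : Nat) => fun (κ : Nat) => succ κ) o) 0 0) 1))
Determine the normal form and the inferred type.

resulting normal form:
  refl Nat 3
inferred type:
  Eq Nat 3 3
observation: 15 normal-order steps separate the term from its normal form.


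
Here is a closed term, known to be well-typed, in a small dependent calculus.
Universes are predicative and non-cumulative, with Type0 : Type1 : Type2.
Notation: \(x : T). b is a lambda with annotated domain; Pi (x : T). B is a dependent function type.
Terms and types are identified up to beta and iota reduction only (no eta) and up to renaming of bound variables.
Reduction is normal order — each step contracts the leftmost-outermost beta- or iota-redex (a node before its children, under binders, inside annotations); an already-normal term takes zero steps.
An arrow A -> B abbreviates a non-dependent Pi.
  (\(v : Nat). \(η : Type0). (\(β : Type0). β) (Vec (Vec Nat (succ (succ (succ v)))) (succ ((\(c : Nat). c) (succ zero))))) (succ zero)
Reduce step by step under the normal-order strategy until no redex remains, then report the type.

normal-order reduction:
  (\(v : Nat). \(η : Type0). (\(β : Type0). β) (Vec (Vec Nat (succ (succ (succ v)))) (succ ((\(c : Nat). c) (succ zero))))) (succ zero)
  ~> \(v : Type0). (\(η : Type0). η) (Vec (Vec Nat (succ (succ (succ (succ zero))))) (succ ((\(β : Nat). β) (succ zero))))
  ~> \(v : Type0). Vec (Vec Nat (succ (succ (succ (succ zero))))) (succ ((\(η : Nat). η) (succ zero)))
  ~> \(v : Type0). Vec (Vec Nat (succ (succ (succ (succ zero))))) (succ (succ zero))
the term's type:
  Type0 -> Type0


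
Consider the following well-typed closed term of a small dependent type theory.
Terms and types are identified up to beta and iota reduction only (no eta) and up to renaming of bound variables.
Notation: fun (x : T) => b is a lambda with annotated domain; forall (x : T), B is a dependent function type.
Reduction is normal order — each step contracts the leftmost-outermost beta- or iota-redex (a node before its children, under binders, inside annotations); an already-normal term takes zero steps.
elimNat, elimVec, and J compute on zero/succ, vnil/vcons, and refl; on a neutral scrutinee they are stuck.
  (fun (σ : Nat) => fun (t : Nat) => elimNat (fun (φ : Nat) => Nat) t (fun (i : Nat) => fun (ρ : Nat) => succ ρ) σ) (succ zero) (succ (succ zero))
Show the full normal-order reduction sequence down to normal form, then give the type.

normal-order reduction sequence:
  (fun (σ : Nat) => fun (t : Nat) => elimNat (fun (φ : Nat) => Nat) t (fun (i : Nat) => fun (ρ : Nat) => succ ρ) σ) (succ zero) (succ (succ zero))
  ~> (fun (σ : Nat) => elimNat (fun (t : Nat) => Nat) σ (fun (φ : Nat) => fun (i : Nat) => succ i) (succ zero)) (succ (succ zero))
  ~> elimNat (fun (σ : Nat) => Nat) (succ (succ zero)) (fun (t : Nat) => fun (φ : Nat) => succ φ) (succ zero)
  ~> (fun (σ : Nat) => fun (t : Nat) => succ t) zero (elimNat (fun (φ : Nat) => Nat) (succ (succ zero)) (fun (i : Nat) => fun (ρ : Nat) => succ ρ) zero)
  ~> (fun (σ : Nat) => succ σ) (elimNat (fun (t : Nat) => Nat) (succ (succ zero)) (fun (φ : Nat) => fun (i : Nat) => succ i) zero)
  ~> succ (elimNat (fun (σ : Nat) => Nat) (succ (succ zero)) (fun (t : Nat) => fun (φ : Nat) => succ φ) zero)
  ~> succ (succ (succ zero))
type:
  Nat


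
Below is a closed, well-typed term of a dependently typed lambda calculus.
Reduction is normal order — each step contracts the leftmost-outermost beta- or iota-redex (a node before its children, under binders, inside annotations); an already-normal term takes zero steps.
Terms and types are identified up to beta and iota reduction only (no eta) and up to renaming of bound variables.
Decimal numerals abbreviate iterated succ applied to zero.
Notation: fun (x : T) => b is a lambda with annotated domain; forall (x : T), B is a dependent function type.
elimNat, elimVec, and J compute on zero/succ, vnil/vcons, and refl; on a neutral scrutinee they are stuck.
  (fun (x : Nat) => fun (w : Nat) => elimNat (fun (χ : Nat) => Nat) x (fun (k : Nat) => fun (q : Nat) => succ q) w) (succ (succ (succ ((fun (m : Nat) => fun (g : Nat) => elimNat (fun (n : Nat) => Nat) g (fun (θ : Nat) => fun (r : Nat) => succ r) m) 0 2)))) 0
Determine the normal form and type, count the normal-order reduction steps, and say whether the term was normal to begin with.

resulting normal form:
  5
type:
  Nat
reduction steps (normal order): 6
term was already normal: no
first contracted redex: a beta-redex


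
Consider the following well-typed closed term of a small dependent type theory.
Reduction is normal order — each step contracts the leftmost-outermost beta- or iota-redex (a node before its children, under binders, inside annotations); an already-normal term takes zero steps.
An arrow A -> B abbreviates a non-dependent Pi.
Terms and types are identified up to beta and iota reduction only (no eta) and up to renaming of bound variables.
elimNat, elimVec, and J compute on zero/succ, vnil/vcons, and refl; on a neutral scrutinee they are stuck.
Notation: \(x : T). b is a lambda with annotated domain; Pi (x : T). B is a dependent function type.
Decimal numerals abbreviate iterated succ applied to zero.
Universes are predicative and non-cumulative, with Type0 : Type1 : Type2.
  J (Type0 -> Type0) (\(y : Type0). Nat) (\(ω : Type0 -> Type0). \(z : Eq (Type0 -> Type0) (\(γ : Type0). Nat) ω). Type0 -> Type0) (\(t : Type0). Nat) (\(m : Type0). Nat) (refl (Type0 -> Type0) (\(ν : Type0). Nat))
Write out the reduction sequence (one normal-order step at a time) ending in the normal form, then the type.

reduction (normal order):
  J (Type0 -> Type0) (\(y : Type0). Nat) (\(ω : Type0 -> Type0). \(z : Eq (Type0 -> Type0) (\(γ : Type0). Nat) ω). Type0 -> Type0) (\(t : Type0). Nat) (\(m : Type0). Nat) (refl (Type0 -> Type0) (\(ν : Type0). Nat))
  ~> \(y : Type0). Nat
type:
  Type0 -> Type0


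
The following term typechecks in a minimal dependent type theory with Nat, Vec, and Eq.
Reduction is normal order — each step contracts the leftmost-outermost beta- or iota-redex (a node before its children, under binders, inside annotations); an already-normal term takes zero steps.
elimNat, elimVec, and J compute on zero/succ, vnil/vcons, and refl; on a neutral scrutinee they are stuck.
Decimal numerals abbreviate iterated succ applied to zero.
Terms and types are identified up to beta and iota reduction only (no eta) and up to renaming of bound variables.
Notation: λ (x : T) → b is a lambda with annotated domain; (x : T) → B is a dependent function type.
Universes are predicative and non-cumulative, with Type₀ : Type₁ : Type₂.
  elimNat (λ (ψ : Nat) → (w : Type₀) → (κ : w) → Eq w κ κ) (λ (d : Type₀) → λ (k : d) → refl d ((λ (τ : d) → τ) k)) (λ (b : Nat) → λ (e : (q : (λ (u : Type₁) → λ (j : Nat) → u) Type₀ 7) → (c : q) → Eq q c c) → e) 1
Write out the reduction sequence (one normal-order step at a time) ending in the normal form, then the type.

normal-order reduction:
  elimNat (λ (ψ : Nat) → (w : Type₀) → (κ : w) → Eq w κ κ) (λ (d : Type₀) → λ (k : d) → refl d ((λ (τ : d) → τ) k)) (λ (b : Nat) → λ (e : (q : (λ (u : Type₁) → λ (j : Nat) → u) Type₀ 7) → (c : q) → Eq q c c) → e) 1
  ~> (λ (ψ : Nat) → λ (w : (κ : (λ (d : Type₁) → λ (k : Nat) → d) Type₀ 7) → (τ : κ) → Eq κ τ τ) → w) 0 (elimNat (λ (b : Nat) → (e : Type₀) → (q : e) → Eq e q q) (λ (u : Type₀) → λ (j : u) → refl u ((λ (c : u) → c) j)) (λ (m : Nat) → λ (a : (ρ : (λ (ζ : Type₁) → λ (r : Nat) → ζ) Type₀ 7) → (l : ρ) → Eq ρ l l) → a) 0)
  ~> (λ (ψ : (w : (λ (κ : Type₁) → λ (d : Nat) → κ) Type₀ 7) → (k : w) → Eq w k k) → ψ) (elimNat (λ (τ : Nat) → (b : Type₀) → (e : b) → Eq b e e) (λ (q : Type₀) → λ (u : q) → refl q ((λ (j : q) → j) u)) (λ (c : Nat) → λ (m : (a : (λ (ρ : Type₁) → λ (ζ : Nat) → ρ) Type₀ 7) → (r : a) → Eq a r r) → m) 0)
  ~> elimNat (λ (ψ : Nat) → (w : Type₀) → (κ : w) → Eq w κ κ) (λ (d : Type₀) → λ (k : d) → refl d ((λ (τ : d) → τ) k)) (λ (b : Nat) → λ (e : (q : (λ (u : Type₁) → λ (j : Nat) → u) Type₀ 7) → (c : q) → Eq q c c) → e) 0
  ~> λ (ψ : Type₀) → λ (w : ψ) → refl ψ ((λ (κ : ψ) → κ) w)
  ~> λ (ψ : Type₀) → λ (w : ψ) → refl ψ w
inferred type:
  (ψ : Type₀) → (w : ψ) → Eq ψ w w


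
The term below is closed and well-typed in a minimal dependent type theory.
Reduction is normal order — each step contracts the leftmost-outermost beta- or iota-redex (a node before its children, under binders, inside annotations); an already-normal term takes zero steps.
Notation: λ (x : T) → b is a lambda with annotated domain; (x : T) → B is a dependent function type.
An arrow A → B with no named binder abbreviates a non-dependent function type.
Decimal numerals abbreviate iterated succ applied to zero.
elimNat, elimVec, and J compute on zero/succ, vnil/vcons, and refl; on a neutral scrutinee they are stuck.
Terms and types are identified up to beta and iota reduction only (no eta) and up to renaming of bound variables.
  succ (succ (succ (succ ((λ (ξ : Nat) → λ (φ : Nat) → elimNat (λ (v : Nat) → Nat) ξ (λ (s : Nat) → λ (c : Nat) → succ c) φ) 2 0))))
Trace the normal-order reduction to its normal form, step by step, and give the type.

reduction (normal order):
  succ (succ (succ (succ ((λ (ξ : Nat) → λ (φ : Nat) → elimNat (λ (v : Nat) → Nat) ξ (λ (s : Nat) → λ (c : Nat) → succ c) φ) 2 0))))
  ~> succ (succ (succ (succ ((λ (ξ : Nat) → elimNat (λ (φ : Nat) → Nat) 2 (λ (v : Nat) → λ (s : Nat) → succ s) ξ) 0))))
  ~> succ (succ (succ (succ (elimNat (λ (ξ : Nat) → Nat) 2 (λ (φ : Nat) → λ (v : Nat) → succ v) 0))))
  ~> 6
the term's type:
  Nat


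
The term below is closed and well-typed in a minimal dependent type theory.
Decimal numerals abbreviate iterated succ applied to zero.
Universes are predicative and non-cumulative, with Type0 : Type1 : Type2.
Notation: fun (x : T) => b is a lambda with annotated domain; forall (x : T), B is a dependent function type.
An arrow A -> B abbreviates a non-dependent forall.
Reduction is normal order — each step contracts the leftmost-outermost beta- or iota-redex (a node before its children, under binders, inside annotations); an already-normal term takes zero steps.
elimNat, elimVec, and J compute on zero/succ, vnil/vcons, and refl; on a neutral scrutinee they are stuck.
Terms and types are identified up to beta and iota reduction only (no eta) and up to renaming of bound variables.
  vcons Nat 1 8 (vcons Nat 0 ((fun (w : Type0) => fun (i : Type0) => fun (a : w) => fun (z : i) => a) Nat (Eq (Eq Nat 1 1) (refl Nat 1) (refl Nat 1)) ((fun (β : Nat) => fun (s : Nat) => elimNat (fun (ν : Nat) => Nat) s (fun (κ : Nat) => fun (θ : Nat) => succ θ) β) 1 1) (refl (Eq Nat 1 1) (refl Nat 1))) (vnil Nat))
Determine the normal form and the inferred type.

normal form:
  vcons Nat 1 8 (vcons Nat 0 2 (vnil Nat))
the term's type:
  Vec Nat 2


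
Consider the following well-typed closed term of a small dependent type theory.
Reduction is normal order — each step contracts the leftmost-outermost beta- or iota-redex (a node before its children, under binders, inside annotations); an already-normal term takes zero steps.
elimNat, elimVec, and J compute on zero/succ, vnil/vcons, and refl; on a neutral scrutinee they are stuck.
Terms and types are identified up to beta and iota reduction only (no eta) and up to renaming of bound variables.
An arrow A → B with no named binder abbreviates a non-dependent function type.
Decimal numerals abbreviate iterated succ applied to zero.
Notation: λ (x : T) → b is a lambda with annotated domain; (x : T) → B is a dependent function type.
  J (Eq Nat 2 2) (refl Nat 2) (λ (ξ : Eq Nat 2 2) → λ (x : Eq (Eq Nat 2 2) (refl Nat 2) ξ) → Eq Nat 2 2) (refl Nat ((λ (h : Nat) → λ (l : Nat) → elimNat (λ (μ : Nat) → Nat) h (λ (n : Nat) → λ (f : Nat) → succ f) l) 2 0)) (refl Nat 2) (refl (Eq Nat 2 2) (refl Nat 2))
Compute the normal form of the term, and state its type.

normal form:
  refl Nat 2
type:
  Eq Nat 2 2


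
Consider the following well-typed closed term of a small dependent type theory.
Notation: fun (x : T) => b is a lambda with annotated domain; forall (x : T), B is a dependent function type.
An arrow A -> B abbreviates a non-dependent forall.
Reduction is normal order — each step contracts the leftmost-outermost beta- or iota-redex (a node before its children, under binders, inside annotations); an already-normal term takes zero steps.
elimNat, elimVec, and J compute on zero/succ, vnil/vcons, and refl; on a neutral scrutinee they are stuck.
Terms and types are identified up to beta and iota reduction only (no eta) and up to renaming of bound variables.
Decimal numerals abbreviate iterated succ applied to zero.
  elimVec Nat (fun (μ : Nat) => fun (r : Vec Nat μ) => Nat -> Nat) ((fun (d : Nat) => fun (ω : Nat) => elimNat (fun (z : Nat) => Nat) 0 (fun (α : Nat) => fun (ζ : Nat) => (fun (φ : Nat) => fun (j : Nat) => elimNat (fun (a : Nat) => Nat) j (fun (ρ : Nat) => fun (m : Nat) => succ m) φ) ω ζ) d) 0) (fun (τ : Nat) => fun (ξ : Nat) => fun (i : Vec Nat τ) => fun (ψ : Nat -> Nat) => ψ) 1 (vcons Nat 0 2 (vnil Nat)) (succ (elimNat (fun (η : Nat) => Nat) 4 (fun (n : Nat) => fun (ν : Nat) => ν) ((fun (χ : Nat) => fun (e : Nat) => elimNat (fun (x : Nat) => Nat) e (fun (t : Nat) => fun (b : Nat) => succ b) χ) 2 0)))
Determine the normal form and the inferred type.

resulting normal form:
  0
inferred type:
  Nat


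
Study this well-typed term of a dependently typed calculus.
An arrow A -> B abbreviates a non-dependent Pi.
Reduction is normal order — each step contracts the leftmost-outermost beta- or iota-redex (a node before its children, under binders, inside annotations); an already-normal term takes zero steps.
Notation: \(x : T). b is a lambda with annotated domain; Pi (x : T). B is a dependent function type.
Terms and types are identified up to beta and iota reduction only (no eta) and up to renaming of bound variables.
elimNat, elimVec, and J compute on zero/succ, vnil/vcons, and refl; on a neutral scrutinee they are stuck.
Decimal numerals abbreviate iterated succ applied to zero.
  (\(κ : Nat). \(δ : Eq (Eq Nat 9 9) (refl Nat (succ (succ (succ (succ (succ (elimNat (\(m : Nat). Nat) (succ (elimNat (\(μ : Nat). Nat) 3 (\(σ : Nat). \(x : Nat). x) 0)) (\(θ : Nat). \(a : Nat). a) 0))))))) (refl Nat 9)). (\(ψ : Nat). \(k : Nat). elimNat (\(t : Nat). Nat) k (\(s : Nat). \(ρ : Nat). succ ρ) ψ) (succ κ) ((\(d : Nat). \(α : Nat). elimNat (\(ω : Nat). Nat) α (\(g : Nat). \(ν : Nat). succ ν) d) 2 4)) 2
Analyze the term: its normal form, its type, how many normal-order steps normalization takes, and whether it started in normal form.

normal form:
  \(κ : Eq (Eq Nat 9 9) (refl Nat 9) (refl Nat 9)). 9
inferred type:
  Eq (Eq Nat 9 9) (refl Nat 9) (refl Nat 9) -> Nat
reduction steps (normal order): 24
term was already normal: no
first contracted redex: a beta-redex


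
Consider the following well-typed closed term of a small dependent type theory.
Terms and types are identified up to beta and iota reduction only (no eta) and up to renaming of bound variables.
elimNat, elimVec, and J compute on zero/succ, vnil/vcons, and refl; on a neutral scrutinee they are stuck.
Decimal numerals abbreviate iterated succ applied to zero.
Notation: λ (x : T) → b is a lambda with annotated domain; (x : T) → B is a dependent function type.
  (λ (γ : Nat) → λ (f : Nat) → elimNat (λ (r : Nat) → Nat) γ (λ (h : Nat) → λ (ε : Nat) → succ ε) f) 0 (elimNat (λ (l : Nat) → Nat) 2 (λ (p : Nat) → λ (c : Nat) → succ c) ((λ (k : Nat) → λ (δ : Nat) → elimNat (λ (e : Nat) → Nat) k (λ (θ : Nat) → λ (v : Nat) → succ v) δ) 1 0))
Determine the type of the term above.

type:
  Nat


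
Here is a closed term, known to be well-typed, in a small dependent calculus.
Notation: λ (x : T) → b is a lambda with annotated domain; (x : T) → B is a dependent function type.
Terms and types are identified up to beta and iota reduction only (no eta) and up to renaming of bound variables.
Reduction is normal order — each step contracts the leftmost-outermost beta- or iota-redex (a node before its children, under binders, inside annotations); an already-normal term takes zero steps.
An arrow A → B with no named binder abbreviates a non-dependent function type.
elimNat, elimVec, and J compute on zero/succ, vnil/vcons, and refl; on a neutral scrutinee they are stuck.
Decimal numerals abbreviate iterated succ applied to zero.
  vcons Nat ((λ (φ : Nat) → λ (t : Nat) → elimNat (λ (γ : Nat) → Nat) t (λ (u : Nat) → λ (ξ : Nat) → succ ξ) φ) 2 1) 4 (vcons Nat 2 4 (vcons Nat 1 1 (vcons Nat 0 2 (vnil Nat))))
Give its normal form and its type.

reduced normal form:
  vcons Nat 3 4 (vcons Nat 2 4 (vcons Nat 1 1 (vcons Nat 0 2 (vnil Nat))))
the term's type:
  Vec Nat 4
observation: normalization takes exactly 9 steps under the normal-order strategy.


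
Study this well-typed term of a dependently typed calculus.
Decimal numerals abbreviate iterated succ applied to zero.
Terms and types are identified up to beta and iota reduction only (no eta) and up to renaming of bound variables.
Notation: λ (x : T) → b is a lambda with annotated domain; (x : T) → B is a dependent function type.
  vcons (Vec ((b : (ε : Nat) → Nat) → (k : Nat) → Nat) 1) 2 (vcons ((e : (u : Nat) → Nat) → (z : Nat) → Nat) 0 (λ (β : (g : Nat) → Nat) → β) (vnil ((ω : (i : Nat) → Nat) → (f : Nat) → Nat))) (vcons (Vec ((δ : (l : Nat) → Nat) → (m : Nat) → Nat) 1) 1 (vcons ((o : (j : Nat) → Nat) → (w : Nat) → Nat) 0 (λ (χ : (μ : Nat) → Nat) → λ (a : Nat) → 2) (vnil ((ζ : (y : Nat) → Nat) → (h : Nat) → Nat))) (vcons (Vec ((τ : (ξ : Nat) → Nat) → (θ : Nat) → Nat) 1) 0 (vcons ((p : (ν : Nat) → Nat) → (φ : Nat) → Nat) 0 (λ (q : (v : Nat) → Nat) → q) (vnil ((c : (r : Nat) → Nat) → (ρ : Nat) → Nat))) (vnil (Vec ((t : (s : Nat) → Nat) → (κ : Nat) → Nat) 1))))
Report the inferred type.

type:
  Vec (Vec ((b : (ε : Nat) → Nat) → (k : Nat) → Nat) 1) 3


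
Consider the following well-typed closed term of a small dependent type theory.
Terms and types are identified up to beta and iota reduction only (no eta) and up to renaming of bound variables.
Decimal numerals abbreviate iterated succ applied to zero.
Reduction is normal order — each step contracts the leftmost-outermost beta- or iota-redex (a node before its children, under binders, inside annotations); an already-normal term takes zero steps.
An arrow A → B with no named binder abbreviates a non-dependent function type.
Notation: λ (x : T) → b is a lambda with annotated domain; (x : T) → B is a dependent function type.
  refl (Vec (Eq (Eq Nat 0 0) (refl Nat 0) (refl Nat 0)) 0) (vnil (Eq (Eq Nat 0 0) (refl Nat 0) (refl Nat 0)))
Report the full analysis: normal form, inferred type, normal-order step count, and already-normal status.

resulting normal form:
  refl (Vec (Eq (Eq Nat 0 0) (refl Nat 0) (refl Nat 0)) 0) (vnil (Eq (Eq Nat 0 0) (refl Nat 0) (refl Nat 0)))
type:
  Eq (Vec (Eq (Eq Nat 0 0) (refl Nat 0) (refl Nat 0)) 0) (vnil (Eq (Eq Nat 0 0) (refl Nat 0) (refl Nat 0))) (vnil (Eq (Eq Nat 0 0) (refl Nat 0) (refl Nat 0)))
reduction steps (normal order): 0
started in normal form: yes


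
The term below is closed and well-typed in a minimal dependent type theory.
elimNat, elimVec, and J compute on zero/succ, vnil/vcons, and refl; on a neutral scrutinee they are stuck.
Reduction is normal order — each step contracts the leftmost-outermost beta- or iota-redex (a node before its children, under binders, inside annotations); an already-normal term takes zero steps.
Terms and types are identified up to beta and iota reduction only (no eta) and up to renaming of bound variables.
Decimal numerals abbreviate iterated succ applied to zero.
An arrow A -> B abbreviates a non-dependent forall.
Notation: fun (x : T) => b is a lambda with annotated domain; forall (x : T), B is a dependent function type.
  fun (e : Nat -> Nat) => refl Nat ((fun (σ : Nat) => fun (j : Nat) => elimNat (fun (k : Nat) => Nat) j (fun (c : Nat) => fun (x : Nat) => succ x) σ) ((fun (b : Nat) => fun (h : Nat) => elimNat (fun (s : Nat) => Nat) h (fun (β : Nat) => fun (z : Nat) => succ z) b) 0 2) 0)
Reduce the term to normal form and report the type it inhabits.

resulting normal form:
  fun (e : Nat -> Nat) => refl Nat 2
inferred type:
  (Nat -> Nat) -> Eq Nat 2 2


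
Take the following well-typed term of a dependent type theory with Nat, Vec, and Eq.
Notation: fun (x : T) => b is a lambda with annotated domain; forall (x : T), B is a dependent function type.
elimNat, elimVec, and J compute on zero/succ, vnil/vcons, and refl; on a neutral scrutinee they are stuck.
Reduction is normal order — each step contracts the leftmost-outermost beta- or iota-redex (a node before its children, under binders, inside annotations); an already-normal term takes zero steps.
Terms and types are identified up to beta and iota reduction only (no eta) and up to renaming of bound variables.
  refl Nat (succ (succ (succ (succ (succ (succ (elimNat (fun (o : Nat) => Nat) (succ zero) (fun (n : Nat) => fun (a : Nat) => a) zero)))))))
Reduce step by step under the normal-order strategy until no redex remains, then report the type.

normal-order reduction:
  refl Nat (succ (succ (succ (succ (succ (succ (elimNat (fun (o : Nat) => Nat) (succ zero) (fun (n : Nat) => fun (a : Nat) => a) zero)))))))
  ~> refl Nat (succ (succ (succ (succ (succ (succ (succ zero)))))))
type:
  Eq Nat (succ (succ (succ (succ (succ (succ (succ zero))))))) (succ (succ (succ (succ (succ (succ (succ zero)))))))


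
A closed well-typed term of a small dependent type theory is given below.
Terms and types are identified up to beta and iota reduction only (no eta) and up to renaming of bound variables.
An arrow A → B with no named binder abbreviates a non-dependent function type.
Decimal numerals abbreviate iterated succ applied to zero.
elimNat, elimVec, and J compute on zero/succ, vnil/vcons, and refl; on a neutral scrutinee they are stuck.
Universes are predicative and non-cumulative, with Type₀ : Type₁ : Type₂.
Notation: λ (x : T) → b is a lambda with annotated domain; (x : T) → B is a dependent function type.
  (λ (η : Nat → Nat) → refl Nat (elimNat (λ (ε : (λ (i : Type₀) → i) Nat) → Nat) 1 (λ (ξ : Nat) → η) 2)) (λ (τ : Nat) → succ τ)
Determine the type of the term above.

type:
  Eq Nat 3 3


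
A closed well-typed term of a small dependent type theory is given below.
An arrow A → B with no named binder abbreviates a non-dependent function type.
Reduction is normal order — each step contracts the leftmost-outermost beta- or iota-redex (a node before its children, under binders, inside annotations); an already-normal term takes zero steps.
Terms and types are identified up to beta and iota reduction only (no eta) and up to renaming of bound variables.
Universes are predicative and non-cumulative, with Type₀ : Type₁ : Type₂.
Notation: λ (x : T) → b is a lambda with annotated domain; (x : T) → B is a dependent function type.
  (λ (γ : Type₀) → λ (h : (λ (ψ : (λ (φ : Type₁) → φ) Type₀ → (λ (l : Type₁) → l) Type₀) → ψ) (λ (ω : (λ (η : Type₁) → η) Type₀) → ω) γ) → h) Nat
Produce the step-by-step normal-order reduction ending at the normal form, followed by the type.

normal-order reduction sequence:
  (λ (γ : Type₀) → λ (h : (λ (ψ : (λ (φ : Type₁) → φ) Type₀ → (λ (l : Type₁) → l) Type₀) → ψ) (λ (ω : (λ (η : Type₁) → η) Type₀) → ω) γ) → h) Nat
  ~> λ (γ : (λ (h : (λ (ψ : Type₁) → ψ) Type₀ → (λ (φ : Type₁) → φ) Type₀) → h) (λ (l : (λ (ω : Type₁) → ω) Type₀) → l) Nat) → γ
  ~> λ (γ : (λ (h : (λ (ψ : Type₁) → ψ) Type₀) → h) Nat) → γ
  ~> λ (γ : Nat) → γ
the term's type:
  Nat → Nat


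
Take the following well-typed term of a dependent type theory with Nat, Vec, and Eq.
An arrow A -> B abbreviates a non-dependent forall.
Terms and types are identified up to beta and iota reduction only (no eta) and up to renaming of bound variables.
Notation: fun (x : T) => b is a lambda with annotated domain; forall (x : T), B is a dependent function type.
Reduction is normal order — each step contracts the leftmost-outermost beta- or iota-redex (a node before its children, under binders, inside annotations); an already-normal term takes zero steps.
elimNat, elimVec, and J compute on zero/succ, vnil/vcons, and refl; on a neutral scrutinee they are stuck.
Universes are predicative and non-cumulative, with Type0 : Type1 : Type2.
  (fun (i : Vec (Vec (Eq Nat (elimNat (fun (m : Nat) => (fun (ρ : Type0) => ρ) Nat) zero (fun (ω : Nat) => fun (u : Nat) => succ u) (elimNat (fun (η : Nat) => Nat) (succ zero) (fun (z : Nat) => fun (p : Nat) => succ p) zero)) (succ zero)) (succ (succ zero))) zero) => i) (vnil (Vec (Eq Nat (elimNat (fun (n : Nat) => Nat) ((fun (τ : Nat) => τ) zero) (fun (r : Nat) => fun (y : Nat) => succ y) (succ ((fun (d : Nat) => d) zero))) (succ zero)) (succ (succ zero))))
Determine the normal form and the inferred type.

resulting normal form:
  vnil (Vec (Eq Nat (succ zero) (succ zero)) (succ (succ zero)))
type:
  Vec (Vec (Eq Nat (succ zero) (succ zero)) (succ (succ zero))) zero
observation: reduction starts at a beta-redex, and 7 normal-order steps reach the normal form.


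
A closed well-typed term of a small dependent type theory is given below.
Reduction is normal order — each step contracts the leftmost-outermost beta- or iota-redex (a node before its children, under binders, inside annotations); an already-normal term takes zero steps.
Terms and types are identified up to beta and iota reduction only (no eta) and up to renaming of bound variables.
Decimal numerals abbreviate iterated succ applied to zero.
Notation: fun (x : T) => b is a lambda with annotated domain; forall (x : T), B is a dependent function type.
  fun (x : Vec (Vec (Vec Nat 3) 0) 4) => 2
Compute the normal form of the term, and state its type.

reduced normal form:
  fun (x : Vec (Vec (Vec Nat 3) 0) 4) => 2
the term's type:
  forall (x : Vec (Vec (Vec Nat 3) 0) 4), Nat


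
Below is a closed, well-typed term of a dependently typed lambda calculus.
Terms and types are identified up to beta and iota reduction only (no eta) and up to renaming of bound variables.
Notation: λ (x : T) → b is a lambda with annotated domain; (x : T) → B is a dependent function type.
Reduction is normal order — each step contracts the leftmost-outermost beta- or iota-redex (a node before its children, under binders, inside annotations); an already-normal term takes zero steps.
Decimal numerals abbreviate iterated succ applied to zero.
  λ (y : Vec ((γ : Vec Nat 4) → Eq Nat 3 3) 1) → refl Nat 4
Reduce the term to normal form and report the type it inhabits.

resulting normal form:
  λ (y : Vec ((γ : Vec Nat 4) → Eq Nat 3 3) 1) → refl Nat 4
inferred type:
  (y : Vec ((γ : Vec Nat 4) → Eq Nat 3 3) 1) → Eq Nat 4 4
observation: no redex remains anywhere in the term; it is its own normal form.


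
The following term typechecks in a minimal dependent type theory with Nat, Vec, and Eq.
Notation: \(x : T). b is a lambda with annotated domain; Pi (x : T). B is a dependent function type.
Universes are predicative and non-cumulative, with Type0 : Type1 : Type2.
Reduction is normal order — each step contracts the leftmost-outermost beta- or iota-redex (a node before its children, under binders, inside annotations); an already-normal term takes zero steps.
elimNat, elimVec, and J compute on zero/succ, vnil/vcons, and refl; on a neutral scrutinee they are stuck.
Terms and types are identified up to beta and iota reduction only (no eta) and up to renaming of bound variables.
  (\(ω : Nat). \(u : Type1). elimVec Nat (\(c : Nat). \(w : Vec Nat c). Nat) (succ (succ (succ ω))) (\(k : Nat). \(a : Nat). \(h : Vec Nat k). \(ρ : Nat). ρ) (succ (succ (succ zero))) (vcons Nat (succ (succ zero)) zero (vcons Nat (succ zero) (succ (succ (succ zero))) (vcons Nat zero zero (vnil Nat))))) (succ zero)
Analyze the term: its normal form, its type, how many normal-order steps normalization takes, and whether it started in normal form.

resulting normal form:
  \(ω : Type1). succ (succ (succ (succ zero)))
the term's type:
  Pi (ω : Type1). Nat
steps to reach normal form (normal order): 17
term was already normal: no
first contracted redex: a beta-redex


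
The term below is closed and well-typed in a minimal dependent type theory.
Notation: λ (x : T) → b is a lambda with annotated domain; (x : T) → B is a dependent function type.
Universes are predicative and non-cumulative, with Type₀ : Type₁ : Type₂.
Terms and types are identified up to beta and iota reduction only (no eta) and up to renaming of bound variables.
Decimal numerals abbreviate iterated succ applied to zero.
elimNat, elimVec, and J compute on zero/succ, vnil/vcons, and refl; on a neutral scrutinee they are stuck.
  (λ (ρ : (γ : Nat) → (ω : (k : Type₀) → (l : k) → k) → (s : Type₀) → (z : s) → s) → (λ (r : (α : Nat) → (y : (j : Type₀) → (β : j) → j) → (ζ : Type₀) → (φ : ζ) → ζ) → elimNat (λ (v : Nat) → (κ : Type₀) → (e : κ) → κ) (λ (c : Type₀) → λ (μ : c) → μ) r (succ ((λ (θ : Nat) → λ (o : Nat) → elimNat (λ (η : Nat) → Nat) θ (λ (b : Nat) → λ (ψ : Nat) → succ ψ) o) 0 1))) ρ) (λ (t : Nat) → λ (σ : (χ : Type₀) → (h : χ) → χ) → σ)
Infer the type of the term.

the term's type:
  (ρ : Type₀) → (γ : ρ) → ρ


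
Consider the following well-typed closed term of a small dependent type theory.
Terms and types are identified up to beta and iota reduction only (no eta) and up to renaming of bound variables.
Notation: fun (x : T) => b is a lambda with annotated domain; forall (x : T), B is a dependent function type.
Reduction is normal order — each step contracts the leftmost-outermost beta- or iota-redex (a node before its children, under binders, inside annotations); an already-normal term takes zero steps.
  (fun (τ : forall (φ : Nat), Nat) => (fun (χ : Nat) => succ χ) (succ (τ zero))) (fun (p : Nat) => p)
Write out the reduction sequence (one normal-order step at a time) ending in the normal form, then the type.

normal-order reduction:
  (fun (τ : forall (φ : Nat), Nat) => (fun (χ : Nat) => succ χ) (succ (τ zero))) (fun (p : Nat) => p)
  ~> (fun (τ : Nat) => succ τ) (succ ((fun (φ : Nat) => φ) zero))
  ~> succ (succ ((fun (τ : Nat) => τ) zero))
  ~> succ (succ zero)
type:
  Nat


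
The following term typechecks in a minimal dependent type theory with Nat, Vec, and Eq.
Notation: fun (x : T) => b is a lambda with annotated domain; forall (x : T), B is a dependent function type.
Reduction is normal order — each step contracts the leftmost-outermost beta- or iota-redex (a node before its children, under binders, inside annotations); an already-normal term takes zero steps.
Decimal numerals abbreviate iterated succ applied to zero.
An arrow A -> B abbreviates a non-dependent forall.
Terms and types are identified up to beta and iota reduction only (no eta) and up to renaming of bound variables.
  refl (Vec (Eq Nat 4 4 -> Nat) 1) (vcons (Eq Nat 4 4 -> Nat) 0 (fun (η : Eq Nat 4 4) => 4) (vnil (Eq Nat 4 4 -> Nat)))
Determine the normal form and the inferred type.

reduced normal form:
  refl (Vec (Eq Nat 4 4 -> Nat) 1) (vcons (Eq Nat 4 4 -> Nat) 0 (fun (η : Eq Nat 4 4) => 4) (vnil (Eq Nat 4 4 -> Nat)))
inferred type:
  Eq (Vec (Eq Nat 4 4 -> Nat) 1) (vcons (Eq Nat 4 4 -> Nat) 0 (fun (η : Eq Nat 4 4) => 4) (vnil (Eq Nat 4 4 -> Nat))) (vcons (Eq Nat 4 4 -> Nat) 0 (fun (l : Eq Nat 4 4) => 4) (vnil (Eq Nat 4 4 -> Nat)))
observation: the term is already in normal form.


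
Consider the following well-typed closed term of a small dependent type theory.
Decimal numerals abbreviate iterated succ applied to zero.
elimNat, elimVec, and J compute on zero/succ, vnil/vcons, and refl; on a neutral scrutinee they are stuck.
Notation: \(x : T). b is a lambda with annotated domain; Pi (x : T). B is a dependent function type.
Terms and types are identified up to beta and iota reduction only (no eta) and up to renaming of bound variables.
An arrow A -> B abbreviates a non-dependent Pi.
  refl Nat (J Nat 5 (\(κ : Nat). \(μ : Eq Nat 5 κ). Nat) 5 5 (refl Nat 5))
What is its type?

inferred type:
  Eq Nat 5 5


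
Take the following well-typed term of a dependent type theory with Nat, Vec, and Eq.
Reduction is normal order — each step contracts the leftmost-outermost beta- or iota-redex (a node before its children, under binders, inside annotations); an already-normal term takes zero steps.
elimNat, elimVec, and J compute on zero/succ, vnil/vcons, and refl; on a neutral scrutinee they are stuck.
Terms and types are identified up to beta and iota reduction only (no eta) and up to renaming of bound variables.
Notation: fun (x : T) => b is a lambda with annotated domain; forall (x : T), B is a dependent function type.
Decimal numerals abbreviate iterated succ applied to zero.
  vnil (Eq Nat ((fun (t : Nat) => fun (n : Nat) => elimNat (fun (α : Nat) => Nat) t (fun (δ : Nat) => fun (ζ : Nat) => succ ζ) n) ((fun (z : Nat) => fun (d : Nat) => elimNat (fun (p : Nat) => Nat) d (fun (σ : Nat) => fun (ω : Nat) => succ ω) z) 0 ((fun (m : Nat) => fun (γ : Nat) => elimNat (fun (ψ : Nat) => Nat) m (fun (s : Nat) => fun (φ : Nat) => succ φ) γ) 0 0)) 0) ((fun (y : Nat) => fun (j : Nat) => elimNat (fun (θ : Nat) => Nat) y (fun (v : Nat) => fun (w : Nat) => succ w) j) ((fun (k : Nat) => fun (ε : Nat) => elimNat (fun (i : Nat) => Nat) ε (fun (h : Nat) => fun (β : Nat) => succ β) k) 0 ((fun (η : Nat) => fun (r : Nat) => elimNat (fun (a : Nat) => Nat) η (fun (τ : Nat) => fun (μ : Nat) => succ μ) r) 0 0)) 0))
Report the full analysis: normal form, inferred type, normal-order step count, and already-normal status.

reduced normal form:
  vnil (Eq Nat 0 0)
the term's type:
  Vec (Eq Nat 0 0) 0
normal-order step count: 18
term was already normal: no
first redex: a beta-redex


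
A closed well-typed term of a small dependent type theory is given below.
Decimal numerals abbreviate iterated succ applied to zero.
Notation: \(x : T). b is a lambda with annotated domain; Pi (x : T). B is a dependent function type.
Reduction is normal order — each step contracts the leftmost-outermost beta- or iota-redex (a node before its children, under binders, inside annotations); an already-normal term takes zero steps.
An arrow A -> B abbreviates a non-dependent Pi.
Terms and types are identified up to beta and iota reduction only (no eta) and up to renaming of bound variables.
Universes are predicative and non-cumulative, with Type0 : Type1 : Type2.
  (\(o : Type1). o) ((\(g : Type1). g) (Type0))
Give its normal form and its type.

resulting normal form:
  Type0
inferred type:
  Type1
observation: the term reaches its normal form after 2 normal-order steps.


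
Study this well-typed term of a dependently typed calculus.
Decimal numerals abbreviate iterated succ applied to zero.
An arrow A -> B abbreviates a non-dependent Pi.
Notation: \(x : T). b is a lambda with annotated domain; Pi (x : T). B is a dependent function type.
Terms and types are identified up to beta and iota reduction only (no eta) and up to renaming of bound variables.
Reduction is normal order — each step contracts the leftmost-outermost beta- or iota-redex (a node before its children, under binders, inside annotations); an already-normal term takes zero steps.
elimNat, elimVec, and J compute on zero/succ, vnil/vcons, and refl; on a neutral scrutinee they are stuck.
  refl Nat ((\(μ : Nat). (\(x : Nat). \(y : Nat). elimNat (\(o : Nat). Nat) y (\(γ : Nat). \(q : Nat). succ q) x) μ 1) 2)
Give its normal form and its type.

reduced normal form:
  refl Nat 3
type:
  Eq Nat 3 3
observation: 10 normal-order steps normalize the term, beginning with a beta-redex.


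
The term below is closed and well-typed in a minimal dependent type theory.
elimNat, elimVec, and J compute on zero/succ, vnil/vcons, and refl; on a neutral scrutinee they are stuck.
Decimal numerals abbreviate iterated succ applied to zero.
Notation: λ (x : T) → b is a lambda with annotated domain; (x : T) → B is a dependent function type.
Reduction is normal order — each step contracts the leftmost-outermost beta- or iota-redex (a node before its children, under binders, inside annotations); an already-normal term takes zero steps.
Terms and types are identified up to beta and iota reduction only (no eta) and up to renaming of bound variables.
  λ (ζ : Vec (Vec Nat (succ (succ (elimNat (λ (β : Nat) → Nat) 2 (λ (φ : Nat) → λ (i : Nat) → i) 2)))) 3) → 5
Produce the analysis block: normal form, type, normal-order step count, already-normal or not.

resulting normal form:
  λ (ζ : Vec (Vec Nat 4) 3) → 5
the term's type:
  (ζ : Vec (Vec Nat 4) 3) → Nat
steps to reach normal form (normal order): 7
already normal: no
first contracted redex: an elimNat iota-redex


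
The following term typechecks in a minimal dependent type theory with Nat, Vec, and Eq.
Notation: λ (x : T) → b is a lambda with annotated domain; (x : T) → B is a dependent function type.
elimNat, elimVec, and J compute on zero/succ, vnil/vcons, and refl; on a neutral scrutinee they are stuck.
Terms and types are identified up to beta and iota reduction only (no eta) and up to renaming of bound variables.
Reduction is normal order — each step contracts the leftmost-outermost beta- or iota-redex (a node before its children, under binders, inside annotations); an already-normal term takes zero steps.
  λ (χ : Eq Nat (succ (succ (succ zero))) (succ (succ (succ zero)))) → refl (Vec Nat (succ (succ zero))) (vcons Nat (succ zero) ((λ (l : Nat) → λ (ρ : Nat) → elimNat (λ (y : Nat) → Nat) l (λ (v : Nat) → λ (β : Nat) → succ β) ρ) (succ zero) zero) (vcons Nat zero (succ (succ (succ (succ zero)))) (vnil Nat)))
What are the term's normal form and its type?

normal form:
  λ (χ : Eq Nat (succ (succ (succ zero))) (succ (succ (succ zero)))) → refl (Vec Nat (succ (succ zero))) (vcons Nat (succ zero) (succ zero) (vcons Nat zero (succ (succ (succ (succ zero)))) (vnil Nat)))
the term's type:
  (χ : Eq Nat (succ (succ (succ zero))) (succ (succ (succ zero)))) → Eq (Vec Nat (succ (succ zero))) (vcons Nat (succ zero) (succ zero) (vcons Nat zero (succ (succ (succ (succ zero)))) (vnil Nat))) (vcons Nat (succ zero) (succ zero) (vcons Nat zero (succ (succ (succ (succ zero)))) (vnil Nat)))
observation: contracting a beta-redex first, the term normalizes in 3 steps.


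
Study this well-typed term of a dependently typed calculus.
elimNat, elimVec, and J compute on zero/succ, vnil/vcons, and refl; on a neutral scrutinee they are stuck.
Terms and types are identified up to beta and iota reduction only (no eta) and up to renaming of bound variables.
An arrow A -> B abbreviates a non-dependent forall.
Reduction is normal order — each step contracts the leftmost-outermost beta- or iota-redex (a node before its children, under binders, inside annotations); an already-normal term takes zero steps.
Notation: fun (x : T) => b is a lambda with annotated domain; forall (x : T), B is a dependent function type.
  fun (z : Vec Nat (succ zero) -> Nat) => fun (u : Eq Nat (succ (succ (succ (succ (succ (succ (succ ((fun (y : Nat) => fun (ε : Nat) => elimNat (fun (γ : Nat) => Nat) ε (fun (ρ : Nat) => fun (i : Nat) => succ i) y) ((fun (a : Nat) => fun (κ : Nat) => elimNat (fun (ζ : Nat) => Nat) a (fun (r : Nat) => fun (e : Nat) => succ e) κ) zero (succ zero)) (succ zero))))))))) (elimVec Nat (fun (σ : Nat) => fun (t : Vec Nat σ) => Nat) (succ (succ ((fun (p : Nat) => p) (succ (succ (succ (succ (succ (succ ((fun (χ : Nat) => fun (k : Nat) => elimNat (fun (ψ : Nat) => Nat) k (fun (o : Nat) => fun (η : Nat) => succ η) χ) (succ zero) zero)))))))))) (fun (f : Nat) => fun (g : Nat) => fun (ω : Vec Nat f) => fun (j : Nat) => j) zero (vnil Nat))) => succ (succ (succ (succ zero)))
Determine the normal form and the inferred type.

resulting normal form:
  fun (z : Vec Nat (succ zero) -> Nat) => fun (u : Eq Nat (succ (succ (succ (succ (succ (succ (succ (succ (succ zero))))))))) (succ (succ (succ (succ (succ (succ (succ (succ (succ zero)))))))))) => succ (succ (succ (succ zero)))
inferred type:
  (Vec Nat (succ zero) -> Nat) -> Eq Nat (succ (succ (succ (succ (succ (succ (succ (succ (succ zero))))))))) (succ (succ (succ (succ (succ (succ (succ (succ (succ zero))))))))) -> Nat
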